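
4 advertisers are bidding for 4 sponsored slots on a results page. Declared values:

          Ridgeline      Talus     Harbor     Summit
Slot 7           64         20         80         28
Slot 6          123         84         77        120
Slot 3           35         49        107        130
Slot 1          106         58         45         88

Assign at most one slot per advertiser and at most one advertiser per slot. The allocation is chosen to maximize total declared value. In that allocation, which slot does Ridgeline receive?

This is the linear assignment problem.
Optimal: Ridgeline→Slot 1 ($106), Talus→Slot 6 ($84), Harbor→Slot 7 ($80), Summit→Slot 3 ($130) — total 106+84+80+130 = $400.
Row-greedy (each advertiser in turn takes its best remaining slot) gives $316, worse by 84.
Next-best assignment: Ridgeline→Slot 6, Talus→Slot 1, Harbor→Slot 7, Summit→Slot 3 = $391.
Ridgeline's own top slot is Slot 6 ($123), but forcing Ridgeline→Slot 6 and reassigning the rest optimally gives only $391 — worse by 9.

Ridgeline receives Slot 1.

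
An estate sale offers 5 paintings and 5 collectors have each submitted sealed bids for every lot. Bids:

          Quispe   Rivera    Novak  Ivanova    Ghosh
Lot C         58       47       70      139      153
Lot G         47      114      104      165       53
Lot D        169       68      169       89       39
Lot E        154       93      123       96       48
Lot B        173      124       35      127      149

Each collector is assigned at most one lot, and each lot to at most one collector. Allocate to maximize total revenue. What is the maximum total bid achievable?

Optimal: Quispe→Lot E ($154), Rivera→Lot B ($124), Novak→Lot D ($169), Ivanova→Lot G ($165), Ghosh→Lot C ($153) — total 154+124+169+165+153 = $765.
Max-entry greedy (repeatedly take the single best remaining cell) gives $753, worse by 12.
Swapping Quispe↔Ghosh (Quispe→Lot C $58, Ghosh→Lot E $48) loses 201.

Max total: $765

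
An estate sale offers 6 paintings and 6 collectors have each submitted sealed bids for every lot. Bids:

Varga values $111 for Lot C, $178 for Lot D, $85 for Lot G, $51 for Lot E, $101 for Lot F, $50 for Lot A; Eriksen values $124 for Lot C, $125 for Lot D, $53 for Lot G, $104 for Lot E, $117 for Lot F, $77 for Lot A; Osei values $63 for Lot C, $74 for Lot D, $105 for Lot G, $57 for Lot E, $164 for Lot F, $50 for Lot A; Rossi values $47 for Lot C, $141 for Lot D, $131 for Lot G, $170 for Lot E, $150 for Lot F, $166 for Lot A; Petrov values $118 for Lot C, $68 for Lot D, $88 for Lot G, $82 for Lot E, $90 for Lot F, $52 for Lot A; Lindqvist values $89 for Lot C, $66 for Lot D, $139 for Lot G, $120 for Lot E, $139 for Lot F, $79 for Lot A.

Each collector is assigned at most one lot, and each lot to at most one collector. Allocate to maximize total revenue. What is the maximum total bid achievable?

Optimal: Varga→Lot D ($178), Eriksen→Lot E ($104), Osei→Lot F ($164), Rossi→Lot A ($166), Petrov→Lot C ($118), Lindqvist→Lot G ($139) — total 178+104+164+166+118+139 = $869.
Max-entry greedy (repeatedly take the single best remaining cell) gives $827, worse by 42.

Maximum total: $869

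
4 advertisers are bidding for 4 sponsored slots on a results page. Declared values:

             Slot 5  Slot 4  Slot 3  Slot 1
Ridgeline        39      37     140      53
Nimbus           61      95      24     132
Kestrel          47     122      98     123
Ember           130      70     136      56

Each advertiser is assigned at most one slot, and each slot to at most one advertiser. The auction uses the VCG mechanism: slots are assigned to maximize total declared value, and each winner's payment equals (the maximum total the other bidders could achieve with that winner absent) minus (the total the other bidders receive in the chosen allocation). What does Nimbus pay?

Efficient allocation: Ridgeline→Slot 3 ($140), Nimbus→Slot 1 ($132), Kestrel→Slot 4 ($122), Ember→Slot 5 ($130); total welfare W = $524.
Nimbus receives Slot 1 at value $132, so the others get W − 132 = $392.
Without Nimbus: best allocation of the remaining 3 bidders over all 4 slots is Ridgeline→Slot 3 ($140), Kestrel→Slot 1 ($123), Ember→Slot 5 ($130), total $393.
VCG payment = (others' best without Nimbus) − (others' welfare with Nimbus) = 393 − 392 = $1.

Nimbus pays $1.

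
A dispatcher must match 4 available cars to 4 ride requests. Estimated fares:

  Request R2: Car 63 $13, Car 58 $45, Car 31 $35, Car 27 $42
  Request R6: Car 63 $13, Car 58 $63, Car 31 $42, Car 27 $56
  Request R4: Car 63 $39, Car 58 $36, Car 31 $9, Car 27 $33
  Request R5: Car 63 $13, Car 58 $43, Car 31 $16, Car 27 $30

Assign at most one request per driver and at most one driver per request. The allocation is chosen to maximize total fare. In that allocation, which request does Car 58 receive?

Car 58 receives Request R5.

Optimal: Car 63→Request R4 ($39), Car 58→Request R5 ($43), Car 31→Request R2 ($35), Car 27→Request R6 ($56) — total 39+43+35+56 = $173.
Swapping Car 27↔Car 63 (Car 27→Request R4 $33, Car 63→Request R6 $13) loses 49.
No other one-to-one assignment exceeds $173.
Car 58's own top request is Request R6 ($63), but forcing Car 58→Request R6 and reassigning the rest optimally gives only $167 — worse by 6.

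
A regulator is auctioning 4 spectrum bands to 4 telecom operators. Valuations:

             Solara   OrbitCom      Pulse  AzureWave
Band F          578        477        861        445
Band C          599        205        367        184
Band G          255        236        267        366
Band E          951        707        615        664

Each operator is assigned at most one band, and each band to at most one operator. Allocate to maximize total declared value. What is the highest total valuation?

Maximum total: $2533M

Optimal: Solara→Band C ($599M), OrbitCom→Band E ($707M), Pulse→Band F ($861M), AzureWave→Band G ($366M) — total 599+707+861+366 = $2533M.
Max-entry greedy (repeatedly take the single best remaining cell) gives $2383M, worse by 150.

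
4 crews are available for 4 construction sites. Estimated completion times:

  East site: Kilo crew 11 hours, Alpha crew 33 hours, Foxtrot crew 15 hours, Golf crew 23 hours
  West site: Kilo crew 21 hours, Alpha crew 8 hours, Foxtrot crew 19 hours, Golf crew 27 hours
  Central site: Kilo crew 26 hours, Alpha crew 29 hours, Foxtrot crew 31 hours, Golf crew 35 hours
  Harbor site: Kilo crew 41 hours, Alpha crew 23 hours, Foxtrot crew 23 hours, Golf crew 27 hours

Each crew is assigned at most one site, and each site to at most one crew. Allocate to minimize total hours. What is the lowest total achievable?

Minimum total: 76 hours

Optimal: Kilo crew→Central site (26 hours), Alpha crew→West site (8 hours), Foxtrot crew→East site (15 hours), Golf crew→Harbor site (27 hours) — total 26+8+15+27 = 76 hours.
Min-entry greedy (repeatedly take the single cheapest remaining cell) gives 77 hours, worse by 1.
Checked against all permutations: 76 hours is optimal.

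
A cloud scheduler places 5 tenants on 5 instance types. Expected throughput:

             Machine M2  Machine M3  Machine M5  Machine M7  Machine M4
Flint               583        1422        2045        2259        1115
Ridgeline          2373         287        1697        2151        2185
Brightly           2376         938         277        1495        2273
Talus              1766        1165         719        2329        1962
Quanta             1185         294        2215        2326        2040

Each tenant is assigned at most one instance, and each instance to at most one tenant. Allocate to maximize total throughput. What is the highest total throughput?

Optimal: Flint→Machine M3 (1422 ops/s), Ridgeline→Machine M2 (2373 ops/s), Brightly→Machine M4 (2273 ops/s), Talus→Machine M7 (2329 ops/s), Quanta→Machine M5 (2215 ops/s) — total 1422+2373+2273+2329+2215 = 10612 ops/s.
Swapping Ridgeline↔Talus (Ridgeline→Machine M7 2151 ops/s, Talus→Machine M2 1766 ops/s) loses 785.

Max total: 10612 ops/s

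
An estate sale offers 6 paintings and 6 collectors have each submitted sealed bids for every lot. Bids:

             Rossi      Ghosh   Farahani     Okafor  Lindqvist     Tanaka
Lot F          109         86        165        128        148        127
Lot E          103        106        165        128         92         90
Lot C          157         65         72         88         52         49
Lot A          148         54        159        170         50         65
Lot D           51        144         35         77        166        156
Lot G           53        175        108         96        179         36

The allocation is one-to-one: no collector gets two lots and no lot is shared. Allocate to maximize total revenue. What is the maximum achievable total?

Max total: $971

Optimal: Rossi→Lot C ($157), Ghosh→Lot G ($175), Farahani→Lot E ($165), Okafor→Lot A ($170), Lindqvist→Lot F ($148), Tanaka→Lot D ($156) — total 157+175+165+170+148+156 = $971.
Row-greedy (each collector in turn takes its best remaining lot) gives $923, worse by 48.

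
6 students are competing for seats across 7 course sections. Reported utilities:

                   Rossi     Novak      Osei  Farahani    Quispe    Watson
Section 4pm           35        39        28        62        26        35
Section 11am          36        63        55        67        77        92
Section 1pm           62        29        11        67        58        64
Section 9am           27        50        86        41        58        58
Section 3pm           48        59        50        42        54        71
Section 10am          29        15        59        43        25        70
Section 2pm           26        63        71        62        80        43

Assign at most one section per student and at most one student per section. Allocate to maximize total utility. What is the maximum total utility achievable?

Maximum total: 441 points

Optimal: Rossi→Section 1pm (62 points), Novak→Section 3pm (59 points), Osei→Section 9am (86 points), Farahani→Section 4pm (62 points), Quispe→Section 2pm (80 points), Watson→Section 11am (92 points) — total 62+59+86+62+80+92 = 441 points.
Next-best assignment: Rossi→Section 1pm, Novak→Section 11am, Osei→Section 9am, Farahani→Section 4pm, Quispe→Section 2pm, Watson→Section 3pm = 424 points.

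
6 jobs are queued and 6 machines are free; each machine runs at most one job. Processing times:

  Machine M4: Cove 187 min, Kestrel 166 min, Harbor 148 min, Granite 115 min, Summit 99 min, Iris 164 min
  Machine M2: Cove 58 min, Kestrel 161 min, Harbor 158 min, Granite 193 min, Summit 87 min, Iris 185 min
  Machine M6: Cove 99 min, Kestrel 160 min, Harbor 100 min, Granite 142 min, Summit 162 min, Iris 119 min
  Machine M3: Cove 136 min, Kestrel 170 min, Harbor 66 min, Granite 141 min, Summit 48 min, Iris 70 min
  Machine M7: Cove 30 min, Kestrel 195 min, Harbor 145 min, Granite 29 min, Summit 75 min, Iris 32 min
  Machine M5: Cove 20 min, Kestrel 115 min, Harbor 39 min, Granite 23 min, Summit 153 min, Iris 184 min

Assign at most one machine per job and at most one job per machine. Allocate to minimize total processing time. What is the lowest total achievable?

Minimum total: 427 min

Treat this as an assignment problem: match each job to one machine.
Optimal: Cove→Machine M2 (58 min), Kestrel→Machine M4 (166 min), Harbor→Machine M6 (100 min), Granite→Machine M5 (23 min), Summit→Machine M3 (48 min), Iris→Machine M7 (32 min) — total 58+166+100+23+48+32 = 427 min.
Column-greedy (each machine in turn goes to its cheapest remaining job) gives 471 min, worse by 44.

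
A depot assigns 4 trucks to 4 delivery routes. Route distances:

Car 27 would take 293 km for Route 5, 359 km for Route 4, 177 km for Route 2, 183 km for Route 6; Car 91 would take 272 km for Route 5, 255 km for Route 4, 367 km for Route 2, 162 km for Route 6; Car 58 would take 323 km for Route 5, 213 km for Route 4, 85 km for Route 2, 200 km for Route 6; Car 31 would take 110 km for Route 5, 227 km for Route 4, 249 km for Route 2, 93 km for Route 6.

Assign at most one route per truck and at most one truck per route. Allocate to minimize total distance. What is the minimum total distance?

This is the linear assignment problem.
Optimal: Car 27→Route 6 (183 km), Car 91→Route 4 (255 km), Car 58→Route 2 (85 km), Car 31→Route 5 (110 km) — total 183+255+85+110 = 633 km.
Column-greedy (each route in turn goes to its cheapest remaining truck) gives 662 km, worse by 29.
Next-best assignment: Car 27→Route 2, Car 91→Route 6, Car 58→Route 4, Car 31→Route 5 = 662 km.

Minimum total: 633 km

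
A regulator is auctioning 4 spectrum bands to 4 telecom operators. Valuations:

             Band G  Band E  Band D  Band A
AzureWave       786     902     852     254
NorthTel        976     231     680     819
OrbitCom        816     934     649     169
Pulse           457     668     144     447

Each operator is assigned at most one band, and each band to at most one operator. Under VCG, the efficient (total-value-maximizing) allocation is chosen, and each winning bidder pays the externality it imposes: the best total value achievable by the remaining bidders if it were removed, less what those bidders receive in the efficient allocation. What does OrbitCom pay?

OrbitCom pays $221M.

Efficient allocation: AzureWave→Band D ($852M), NorthTel→Band G ($976M), OrbitCom→Band E ($934M), Pulse→Band A ($447M); total welfare W = $3209M.
OrbitCom receives Band E at value $934M, so the others get W − 934 = $2275M.
Without OrbitCom: best allocation of the remaining 3 bidders over all 4 bands is AzureWave→Band D ($852M), NorthTel→Band G ($976M), Pulse→Band E ($668M), total $2496M.
VCG payment = (others' best without OrbitCom) − (others' welfare with OrbitCom) = 2496 − 2275 = $221M.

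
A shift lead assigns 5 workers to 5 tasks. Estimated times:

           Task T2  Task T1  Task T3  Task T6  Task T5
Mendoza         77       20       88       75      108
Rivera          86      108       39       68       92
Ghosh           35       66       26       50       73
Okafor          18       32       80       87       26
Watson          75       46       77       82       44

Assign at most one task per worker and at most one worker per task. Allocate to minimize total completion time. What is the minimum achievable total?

Optimal: Mendoza→Task T1 (20 min), Rivera→Task T3 (39 min), Ghosh→Task T6 (50 min), Okafor→Task T2 (18 min), Watson→Task T5 (44 min) — total 20+39+50+18+44 = 171 min.
Row-greedy (each worker in turn takes its cheapest remaining task) gives 202 min, worse by 31.
Every other assignment is strictly worse.

Minimum total: 171 min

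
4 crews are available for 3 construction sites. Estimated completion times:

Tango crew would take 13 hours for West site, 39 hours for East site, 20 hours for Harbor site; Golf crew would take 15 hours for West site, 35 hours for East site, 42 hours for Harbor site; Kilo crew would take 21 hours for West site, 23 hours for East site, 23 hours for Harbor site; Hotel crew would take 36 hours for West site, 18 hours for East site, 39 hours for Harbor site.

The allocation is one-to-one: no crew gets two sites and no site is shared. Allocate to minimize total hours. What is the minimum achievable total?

Minimum total: 53 hours

Optimal: Golf crew→West site (15 hours), Hotel crew→East site (18 hours), Tango crew→Harbor site (20 hours) — total 15+18+20 = 53 hours.
Column-greedy (each site in turn goes to its cheapest remaining crew) gives 54 hours, worse by 1.
Every other assignment is strictly worse.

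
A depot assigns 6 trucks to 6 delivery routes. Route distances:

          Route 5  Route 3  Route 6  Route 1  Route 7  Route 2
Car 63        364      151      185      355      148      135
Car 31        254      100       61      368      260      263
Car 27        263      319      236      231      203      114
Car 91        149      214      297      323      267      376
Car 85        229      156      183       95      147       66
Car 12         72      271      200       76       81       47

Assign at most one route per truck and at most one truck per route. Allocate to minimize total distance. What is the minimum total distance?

Optimal: Car 63→Route 3 (151 km), Car 31→Route 6 (61 km), Car 27→Route 2 (114 km), Car 91→Route 5 (149 km), Car 85→Route 1 (95 km), Car 12→Route 7 (81 km) — total 151+61+114+149+95+81 = 651 km.
Column-greedy (each route in turn goes to its cheapest remaining truck) gives 1110 km, worse by 459.
Swapping Car 12↔Car 85 (Car 12→Route 1 76 km, Car 85→Route 7 147 km) adds 47.
Every other assignment is strictly worse.

Minimum total: 651 km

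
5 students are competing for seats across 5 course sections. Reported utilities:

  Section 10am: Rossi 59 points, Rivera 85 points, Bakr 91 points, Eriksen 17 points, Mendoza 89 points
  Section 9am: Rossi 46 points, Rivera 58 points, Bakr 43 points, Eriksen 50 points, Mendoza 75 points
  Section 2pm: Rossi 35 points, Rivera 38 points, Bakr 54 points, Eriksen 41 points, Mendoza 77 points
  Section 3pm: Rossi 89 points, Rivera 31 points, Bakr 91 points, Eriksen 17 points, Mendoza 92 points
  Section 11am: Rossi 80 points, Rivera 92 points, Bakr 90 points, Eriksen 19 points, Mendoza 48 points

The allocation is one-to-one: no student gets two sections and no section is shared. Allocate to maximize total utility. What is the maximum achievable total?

Optimal: Rossi→Section 3pm (89 points), Rivera→Section 11am (92 points), Bakr→Section 10am (91 points), Eriksen→Section 9am (50 points), Mendoza→Section 2pm (77 points) — total 89+92+91+50+77 = 399 points.
Max-entry greedy (repeatedly take the single best remaining cell) gives 360 points, worse by 39.

Max total: 399 points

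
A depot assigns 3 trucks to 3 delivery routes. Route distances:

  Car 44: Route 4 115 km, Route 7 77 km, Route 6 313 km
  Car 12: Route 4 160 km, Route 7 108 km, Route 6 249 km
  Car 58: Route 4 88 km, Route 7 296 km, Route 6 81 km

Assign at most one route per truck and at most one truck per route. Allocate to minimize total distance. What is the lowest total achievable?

Min total: 304 km

Treat this as an assignment problem: match each truck to one route.
Optimal: Car 44→Route 4 (115 km), Car 12→Route 7 (108 km), Car 58→Route 6 (81 km) — total 115+108+81 = 304 km.
Min-entry greedy (repeatedly take the single cheapest remaining cell) gives 318 km, worse by 14.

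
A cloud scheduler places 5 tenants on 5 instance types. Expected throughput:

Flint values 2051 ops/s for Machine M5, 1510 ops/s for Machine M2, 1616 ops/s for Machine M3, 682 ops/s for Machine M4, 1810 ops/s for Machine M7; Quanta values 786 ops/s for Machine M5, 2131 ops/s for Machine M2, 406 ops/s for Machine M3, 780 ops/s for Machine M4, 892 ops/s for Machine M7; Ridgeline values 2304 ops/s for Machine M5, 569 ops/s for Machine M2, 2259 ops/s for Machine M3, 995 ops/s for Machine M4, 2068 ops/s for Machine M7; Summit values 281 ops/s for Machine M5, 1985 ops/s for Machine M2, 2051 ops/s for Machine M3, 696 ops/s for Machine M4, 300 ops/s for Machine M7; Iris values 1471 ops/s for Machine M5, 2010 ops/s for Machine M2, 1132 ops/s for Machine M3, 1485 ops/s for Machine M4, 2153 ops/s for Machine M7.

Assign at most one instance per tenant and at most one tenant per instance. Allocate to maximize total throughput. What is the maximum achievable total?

Optimal: Flint→Machine M5 (2051 ops/s), Quanta→Machine M2 (2131 ops/s), Ridgeline→Machine M7 (2068 ops/s), Summit→Machine M3 (2051 ops/s), Iris→Machine M4 (1485 ops/s) — total 2051+2131+2068+2051+1485 = 9786 ops/s.
Column-greedy (each instance in turn goes to its best remaining tenant) gives 9781 ops/s, worse by 5.

Max total: 9786 ops/s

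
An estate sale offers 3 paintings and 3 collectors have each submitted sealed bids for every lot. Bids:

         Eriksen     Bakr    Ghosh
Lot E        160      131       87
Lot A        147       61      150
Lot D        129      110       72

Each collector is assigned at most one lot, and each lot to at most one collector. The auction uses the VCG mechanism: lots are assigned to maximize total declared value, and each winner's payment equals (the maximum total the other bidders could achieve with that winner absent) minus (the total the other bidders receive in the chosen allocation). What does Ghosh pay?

Ghosh pays $8.

Efficient allocation: Eriksen→Lot E ($160), Bakr→Lot D ($110), Ghosh→Lot A ($150); total welfare W = $420.
Ghosh receives Lot A at value $150, so the others get W − 150 = $270.
Without Ghosh: best allocation of the remaining 2 bidders over all 3 lots is Eriksen→Lot A ($147), Bakr→Lot E ($131), total $278.
VCG payment = (others' best without Ghosh) − (others' welfare with Ghosh) = 278 − 270 = $8.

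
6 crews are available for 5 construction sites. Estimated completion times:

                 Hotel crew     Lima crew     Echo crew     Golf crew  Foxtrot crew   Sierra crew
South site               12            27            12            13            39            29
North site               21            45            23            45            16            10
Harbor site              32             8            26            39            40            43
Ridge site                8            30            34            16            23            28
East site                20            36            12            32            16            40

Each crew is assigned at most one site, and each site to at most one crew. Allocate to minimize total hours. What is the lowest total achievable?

Min total: 51 hours

Optimal: Golf crew→South site (13 hours), Sierra crew→North site (10 hours), Lima crew→Harbor site (8 hours), Hotel crew→Ridge site (8 hours), Echo crew→East site (12 hours) — total 13+10+8+8+12 = 51 hours.
Row-greedy (each crew in turn takes its cheapest remaining site) gives 76 hours, worse by 25.
Swapping Sierra crew↔Echo crew (Sierra crew→East site 40 hours, Echo crew→North site 23 hours) adds 41.
Checked against all permutations: 51 hours is optimal.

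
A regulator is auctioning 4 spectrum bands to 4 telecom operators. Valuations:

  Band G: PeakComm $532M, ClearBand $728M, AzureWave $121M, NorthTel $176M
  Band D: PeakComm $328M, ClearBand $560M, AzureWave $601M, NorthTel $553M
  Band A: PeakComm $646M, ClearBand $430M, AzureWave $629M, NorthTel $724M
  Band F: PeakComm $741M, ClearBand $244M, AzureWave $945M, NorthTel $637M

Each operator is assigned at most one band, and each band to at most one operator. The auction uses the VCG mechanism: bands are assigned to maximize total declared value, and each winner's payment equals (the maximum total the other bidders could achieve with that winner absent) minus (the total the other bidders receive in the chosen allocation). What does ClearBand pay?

Efficient allocation: PeakComm→Band A ($646M), ClearBand→Band G ($728M), AzureWave→Band F ($945M), NorthTel→Band D ($553M); total welfare W = $2872M.
ClearBand receives Band G at value $728M, so the others get W − 728 = $2144M.
Without ClearBand: best allocation of the remaining 3 bidders over all 4 bands is PeakComm→Band G ($532M), AzureWave→Band F ($945M), NorthTel→Band A ($724M), total $2201M.
VCG payment = (others' best without ClearBand) − (others' welfare with ClearBand) = 2201 − 2144 = $57M.

ClearBand pays $57M.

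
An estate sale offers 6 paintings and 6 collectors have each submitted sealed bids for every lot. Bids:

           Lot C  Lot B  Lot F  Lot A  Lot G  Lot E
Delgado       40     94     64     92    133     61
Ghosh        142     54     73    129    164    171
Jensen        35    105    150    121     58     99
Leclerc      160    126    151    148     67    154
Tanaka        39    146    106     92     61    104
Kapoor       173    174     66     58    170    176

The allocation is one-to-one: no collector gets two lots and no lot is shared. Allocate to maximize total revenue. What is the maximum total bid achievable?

Maximum total: $921

This is the linear assignment problem.
Optimal: Delgado→Lot G ($133), Ghosh→Lot E ($171), Jensen→Lot F ($150), Leclerc→Lot A ($148), Tanaka→Lot B ($146), Kapoor→Lot C ($173) — total 133+171+150+148+146+173 = $921.
Row-greedy (each collector in turn takes its best remaining lot) gives $818, worse by 103.
Next-best assignment: Delgado→Lot G, Ghosh→Lot C, Jensen→Lot F, Leclerc→Lot A, Tanaka→Lot B, Kapoor→Lot E = $895.
Swapping Leclerc↔Kapoor (Leclerc→Lot C $160, Kapoor→Lot A $58) loses 103.
No other one-to-one assignment exceeds $921.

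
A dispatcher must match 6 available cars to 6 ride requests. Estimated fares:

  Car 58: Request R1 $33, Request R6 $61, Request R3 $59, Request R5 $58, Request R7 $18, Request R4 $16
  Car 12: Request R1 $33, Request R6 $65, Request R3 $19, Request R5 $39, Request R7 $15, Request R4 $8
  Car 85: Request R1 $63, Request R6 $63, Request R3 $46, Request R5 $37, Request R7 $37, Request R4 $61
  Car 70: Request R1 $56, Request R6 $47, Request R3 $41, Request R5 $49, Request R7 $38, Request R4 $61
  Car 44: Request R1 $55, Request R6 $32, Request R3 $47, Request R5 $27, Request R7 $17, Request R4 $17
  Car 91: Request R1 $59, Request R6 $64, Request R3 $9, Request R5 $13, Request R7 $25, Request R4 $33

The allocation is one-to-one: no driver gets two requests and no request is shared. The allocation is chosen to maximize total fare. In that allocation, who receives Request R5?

Car 58 receives Request R5.

Optimal: Car 58→Request R5 ($58), Car 12→Request R6 ($65), Car 85→Request R4 ($61), Car 70→Request R7 ($38), Car 44→Request R3 ($47), Car 91→Request R1 ($59) — total 58+65+61+38+47+59 = $328.
Column-greedy (each request in turn goes to its best remaining driver) gives $278, worse by 50.
Car 58's own top request is Request R6 ($61), but forcing Car 58→Request R6 and reassigning the rest optimally gives only $305 — worse by 23.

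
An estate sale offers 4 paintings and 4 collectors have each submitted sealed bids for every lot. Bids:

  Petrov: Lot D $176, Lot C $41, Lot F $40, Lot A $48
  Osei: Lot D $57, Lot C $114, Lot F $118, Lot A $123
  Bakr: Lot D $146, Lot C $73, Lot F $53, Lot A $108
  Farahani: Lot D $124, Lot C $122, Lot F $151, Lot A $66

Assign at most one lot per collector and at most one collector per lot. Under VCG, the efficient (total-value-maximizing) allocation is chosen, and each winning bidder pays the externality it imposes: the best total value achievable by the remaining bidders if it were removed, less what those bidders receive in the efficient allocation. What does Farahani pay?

Farahani pays $4.

Efficient allocation: Petrov→Lot D ($176), Osei→Lot C ($114), Bakr→Lot A ($108), Farahani→Lot F ($151); total welfare W = $549.
Farahani receives Lot F at value $151, so the others get W − 151 = $398.
Without Farahani: best allocation of the remaining 3 bidders over all 4 lots is Petrov→Lot D ($176), Osei→Lot F ($118), Bakr→Lot A ($108), total $402.
VCG payment = (others' best without Farahani) − (others' welfare with Farahani) = 402 − 398 = $4.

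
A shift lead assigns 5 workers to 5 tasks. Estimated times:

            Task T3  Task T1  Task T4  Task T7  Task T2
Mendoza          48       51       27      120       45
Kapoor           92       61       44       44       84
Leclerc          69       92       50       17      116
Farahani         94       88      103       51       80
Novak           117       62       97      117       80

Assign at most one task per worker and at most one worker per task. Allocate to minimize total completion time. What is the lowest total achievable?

Optimal: Mendoza→Task T3 (48 min), Kapoor→Task T4 (44 min), Leclerc→Task T7 (17 min), Farahani→Task T2 (80 min), Novak→Task T1 (62 min) — total 48+44+17+80+62 = 251 min.
Min-entry greedy (repeatedly take the single cheapest remaining cell) gives 302 min, worse by 51.
Swapping Novak↔Farahani (Novak→Task T2 80 min, Farahani→Task T1 88 min) adds 26.

Minimum total: 251 min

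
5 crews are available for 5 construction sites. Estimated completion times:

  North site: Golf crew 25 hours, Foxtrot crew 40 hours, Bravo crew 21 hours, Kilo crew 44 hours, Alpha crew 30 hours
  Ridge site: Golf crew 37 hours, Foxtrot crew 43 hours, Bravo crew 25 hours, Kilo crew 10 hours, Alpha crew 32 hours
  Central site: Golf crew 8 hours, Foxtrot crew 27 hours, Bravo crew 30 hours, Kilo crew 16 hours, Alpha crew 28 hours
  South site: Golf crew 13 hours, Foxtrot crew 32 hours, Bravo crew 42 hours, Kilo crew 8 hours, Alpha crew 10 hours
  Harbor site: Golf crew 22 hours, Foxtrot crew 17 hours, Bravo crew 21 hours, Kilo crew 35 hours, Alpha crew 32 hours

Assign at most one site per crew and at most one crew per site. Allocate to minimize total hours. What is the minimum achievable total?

This is a one-to-one assignment (minimum-cost bipartite matching).
Optimal: Golf crew→Central site (8 hours), Foxtrot crew→Harbor site (17 hours), Bravo crew→North site (21 hours), Kilo crew→Ridge site (10 hours), Alpha crew→South site (10 hours) — total 8+17+21+10+10 = 66 hours.
Row-greedy (each crew in turn takes its cheapest remaining site) gives 86 hours, worse by 20.
Next-best assignment: Golf crew→Central site, Foxtrot crew→Harbor site, Bravo crew→North site, Kilo crew→South site, Alpha crew→Ridge site = 86 hours.
Swapping Bravo crew↔Alpha crew (Bravo crew→South site 42 hours, Alpha crew→North site 30 hours) adds 41.

Minimum total: 66 hours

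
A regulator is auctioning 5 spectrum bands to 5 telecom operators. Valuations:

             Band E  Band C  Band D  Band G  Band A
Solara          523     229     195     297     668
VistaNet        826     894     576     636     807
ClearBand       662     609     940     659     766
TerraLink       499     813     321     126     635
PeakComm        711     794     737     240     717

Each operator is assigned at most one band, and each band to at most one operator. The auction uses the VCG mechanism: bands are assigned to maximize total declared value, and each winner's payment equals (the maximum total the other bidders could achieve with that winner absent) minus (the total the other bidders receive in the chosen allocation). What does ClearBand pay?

Efficient allocation: Solara→Band A ($668M), VistaNet→Band G ($636M), ClearBand→Band D ($940M), TerraLink→Band C ($813M), PeakComm→Band E ($711M); total welfare W = $3768M.
ClearBand receives Band D at value $940M, so the others get W − 940 = $2828M.
Without ClearBand: best allocation of the remaining 4 bidders over all 5 bands is Solara→Band A ($668M), VistaNet→Band E ($826M), TerraLink→Band C ($813M), PeakComm→Band D ($737M), total $3044M.
VCG payment = (others' best without ClearBand) − (others' welfare with ClearBand) = 3044 − 2828 = $216M.

ClearBand pays $216M.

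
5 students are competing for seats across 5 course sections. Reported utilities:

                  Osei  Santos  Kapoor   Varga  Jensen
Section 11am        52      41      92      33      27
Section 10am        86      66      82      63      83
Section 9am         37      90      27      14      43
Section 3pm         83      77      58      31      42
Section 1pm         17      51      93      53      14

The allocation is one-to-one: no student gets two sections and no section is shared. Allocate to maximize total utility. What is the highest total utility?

This is the linear assignment problem.
Optimal: Osei→Section 3pm (83 points), Santos→Section 9am (90 points), Kapoor→Section 11am (92 points), Varga→Section 1pm (53 points), Jensen→Section 10am (83 points) — total 83+90+92+53+83 = 401 points.
Row-greedy (each student in turn takes its best remaining section) gives 344 points, worse by 57.
Next-best assignment: Osei→Section 3pm, Santos→Section 9am, Kapoor→Section 1pm, Varga→Section 11am, Jensen→Section 10am = 382 points.

Maximum total: 401 points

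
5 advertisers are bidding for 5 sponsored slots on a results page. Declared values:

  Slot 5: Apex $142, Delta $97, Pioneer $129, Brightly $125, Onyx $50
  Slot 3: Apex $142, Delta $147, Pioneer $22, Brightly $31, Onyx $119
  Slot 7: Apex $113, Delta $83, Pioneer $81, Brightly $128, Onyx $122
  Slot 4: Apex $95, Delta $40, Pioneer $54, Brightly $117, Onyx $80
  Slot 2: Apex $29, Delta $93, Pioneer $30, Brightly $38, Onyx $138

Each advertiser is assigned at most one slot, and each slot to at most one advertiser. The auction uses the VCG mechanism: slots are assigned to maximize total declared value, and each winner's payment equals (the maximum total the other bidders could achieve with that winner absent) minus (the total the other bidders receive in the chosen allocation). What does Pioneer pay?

Efficient allocation: Apex→Slot 7 ($113), Delta→Slot 3 ($147), Pioneer→Slot 5 ($129), Brightly→Slot 4 ($117), Onyx→Slot 2 ($138); total welfare W = $644.
Pioneer receives Slot 5 at value $129, so the others get W − 129 = $515.
Without Pioneer: best allocation of the remaining 4 bidders over all 5 slots is Apex→Slot 5 ($142), Delta→Slot 3 ($147), Brightly→Slot 7 ($128), Onyx→Slot 2 ($138), total $555.
VCG payment = (others' best without Pioneer) − (others' welfare with Pioneer) = 555 − 515 = $40.

Pioneer pays $40.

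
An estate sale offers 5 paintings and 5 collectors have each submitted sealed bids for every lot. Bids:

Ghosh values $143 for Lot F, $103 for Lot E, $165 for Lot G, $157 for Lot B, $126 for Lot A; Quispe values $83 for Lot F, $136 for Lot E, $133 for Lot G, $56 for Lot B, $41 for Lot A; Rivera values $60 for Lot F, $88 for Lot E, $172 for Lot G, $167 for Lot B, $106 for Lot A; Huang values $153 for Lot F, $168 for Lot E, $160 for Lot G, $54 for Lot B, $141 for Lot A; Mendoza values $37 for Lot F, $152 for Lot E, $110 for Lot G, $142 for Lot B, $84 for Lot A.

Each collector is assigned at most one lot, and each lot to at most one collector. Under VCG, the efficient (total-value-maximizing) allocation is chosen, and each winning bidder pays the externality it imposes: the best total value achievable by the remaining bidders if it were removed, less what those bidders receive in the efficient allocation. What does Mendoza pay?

Mendoza pays $37.

Efficient allocation: Ghosh→Lot F ($143), Quispe→Lot G ($133), Rivera→Lot B ($167), Huang→Lot A ($141), Mendoza→Lot E ($152); total welfare W = $736.
Mendoza receives Lot E at value $152, so the others get W − 152 = $584.
Without Mendoza: best allocation of the remaining 4 bidders over all 5 lots is Ghosh→Lot G ($165), Quispe→Lot E ($136), Rivera→Lot B ($167), Huang→Lot F ($153), total $621.
VCG payment = (others' best without Mendoza) − (others' welfare with Mendoza) = 621 − 584 = $37.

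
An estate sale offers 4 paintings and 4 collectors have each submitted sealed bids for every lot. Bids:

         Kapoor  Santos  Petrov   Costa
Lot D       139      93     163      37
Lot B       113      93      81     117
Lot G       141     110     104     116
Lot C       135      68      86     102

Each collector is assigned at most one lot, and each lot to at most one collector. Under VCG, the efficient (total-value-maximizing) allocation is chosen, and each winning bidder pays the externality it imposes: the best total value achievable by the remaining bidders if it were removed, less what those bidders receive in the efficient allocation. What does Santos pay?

Efficient allocation: Kapoor→Lot C ($135), Santos→Lot G ($110), Petrov→Lot D ($163), Costa→Lot B ($117); total welfare W = $525.
Santos receives Lot G at value $110, so the others get W − 110 = $415.
Without Santos: best allocation of the remaining 3 bidders over all 4 lots is Kapoor→Lot G ($141), Petrov→Lot D ($163), Costa→Lot B ($117), total $421.
VCG payment = (others' best without Santos) − (others' welfare with Santos) = 421 − 415 = $6.

Santos pays $6.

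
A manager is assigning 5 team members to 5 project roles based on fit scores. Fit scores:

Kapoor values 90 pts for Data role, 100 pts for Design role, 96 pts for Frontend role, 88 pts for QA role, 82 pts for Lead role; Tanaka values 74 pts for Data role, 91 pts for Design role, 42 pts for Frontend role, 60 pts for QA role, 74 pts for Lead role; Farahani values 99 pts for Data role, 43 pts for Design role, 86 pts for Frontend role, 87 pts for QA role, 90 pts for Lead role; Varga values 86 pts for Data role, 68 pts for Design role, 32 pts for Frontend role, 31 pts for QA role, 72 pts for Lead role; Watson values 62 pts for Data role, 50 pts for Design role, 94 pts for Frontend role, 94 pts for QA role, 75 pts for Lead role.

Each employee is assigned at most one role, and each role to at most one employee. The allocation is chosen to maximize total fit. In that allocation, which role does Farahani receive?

Optimal: Kapoor→Frontend role (96 pts), Tanaka→Design role (91 pts), Farahani→Lead role (90 pts), Varga→Data role (86 pts), Watson→QA role (94 pts) — total 96+91+90+86+94 = 457 pts.
Max-entry greedy (repeatedly take the single best remaining cell) gives 398 pts, worse by 59.
Next-best assignment: Kapoor→Frontend role, Tanaka→Design role, Farahani→Data role, Varga→Lead role, Watson→QA role = 452 pts.
Farahani's own top role is Data role (99 pts), but forcing Farahani→Data role and reassigning the rest optimally gives only 452 pts — worse by 5.

Farahani receives Lead role.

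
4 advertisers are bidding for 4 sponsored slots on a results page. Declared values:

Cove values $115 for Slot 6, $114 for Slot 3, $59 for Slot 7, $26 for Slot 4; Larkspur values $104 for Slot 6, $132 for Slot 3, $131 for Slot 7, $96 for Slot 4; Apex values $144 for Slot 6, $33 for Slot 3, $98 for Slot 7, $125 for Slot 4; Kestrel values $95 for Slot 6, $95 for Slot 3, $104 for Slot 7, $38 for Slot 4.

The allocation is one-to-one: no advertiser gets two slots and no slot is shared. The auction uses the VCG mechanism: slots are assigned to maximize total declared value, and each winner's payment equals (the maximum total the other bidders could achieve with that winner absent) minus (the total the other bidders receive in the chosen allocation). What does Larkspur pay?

Efficient allocation: Cove→Slot 6 ($115), Larkspur→Slot 3 ($132), Apex→Slot 4 ($125), Kestrel→Slot 7 ($104); total welfare W = $476.
Larkspur receives Slot 3 at value $132, so the others get W − 132 = $344.
Without Larkspur: best allocation of the remaining 3 bidders over all 4 slots is Cove→Slot 3 ($114), Apex→Slot 6 ($144), Kestrel→Slot 7 ($104), total $362.
VCG payment = (others' best without Larkspur) − (others' welfare with Larkspur) = 362 − 344 = $18.

Larkspur pays $18.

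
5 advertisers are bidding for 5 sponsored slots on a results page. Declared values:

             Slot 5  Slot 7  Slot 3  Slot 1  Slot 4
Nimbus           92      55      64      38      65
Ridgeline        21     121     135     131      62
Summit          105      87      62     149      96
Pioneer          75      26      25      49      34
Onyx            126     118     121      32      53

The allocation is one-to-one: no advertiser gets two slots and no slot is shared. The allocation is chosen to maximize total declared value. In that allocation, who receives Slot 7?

Treat this as an assignment problem: match each advertiser to one slot.
Optimal: Nimbus→Slot 4 ($65), Ridgeline→Slot 3 ($135), Summit→Slot 1 ($149), Pioneer→Slot 5 ($75), Onyx→Slot 7 ($118) — total 65+135+149+75+118 = $542.
Max-entry greedy (repeatedly take the single best remaining cell) gives $501, worse by 41.
Swapping Ridgeline↔Pioneer (Ridgeline→Slot 5 $21, Pioneer→Slot 3 $25) loses 164.
Checked against all permutations: $542 is optimal.
Onyx's own top slot is Slot 5 ($126), but forcing Onyx→Slot 5 and reassigning the rest optimally gives only $501 — worse by 41.

Onyx receives Slot 7.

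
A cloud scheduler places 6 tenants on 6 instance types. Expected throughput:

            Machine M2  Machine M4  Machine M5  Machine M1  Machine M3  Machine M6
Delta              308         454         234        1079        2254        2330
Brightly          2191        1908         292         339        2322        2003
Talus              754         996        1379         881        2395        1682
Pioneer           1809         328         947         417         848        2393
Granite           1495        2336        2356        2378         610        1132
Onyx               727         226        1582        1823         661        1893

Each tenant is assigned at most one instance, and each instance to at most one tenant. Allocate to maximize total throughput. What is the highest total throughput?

Maximum total: 12621 ops/s

Optimal: Delta→Machine M6 (2330 ops/s), Brightly→Machine M4 (1908 ops/s), Talus→Machine M3 (2395 ops/s), Pioneer→Machine M2 (1809 ops/s), Granite→Machine M5 (2356 ops/s), Onyx→Machine M1 (1823 ops/s) — total 2330+1908+2395+1809+2356+1823 = 12621 ops/s.
Column-greedy (each instance in turn goes to its best remaining tenant) gives 11976 ops/s, worse by 645.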